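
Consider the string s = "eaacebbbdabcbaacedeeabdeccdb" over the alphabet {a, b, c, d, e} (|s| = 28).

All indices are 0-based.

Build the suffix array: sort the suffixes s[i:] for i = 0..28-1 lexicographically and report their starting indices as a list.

rank | idx | suffix
   0 |   1 | aacebbbdabcbaacedeeabdeccdb
   1 |  13 | aacedeeabdeccdb
   2 |   9 | abcbaacedeeabdeccdb
   3 |  20 | abdeccdb
   4 |   2 | acebbbdabcbaacedeeabdeccdb
   5 |  14 | acedeeabdeccdb
   6 |  27 | b
   7 |  12 | baacedeeabdeccdb
   8 |   5 | bbbdabcbaacedeeabdeccdb
   9 |   6 | bbdabcbaacedeeabdeccdb
  10 |  10 | bcbaacedeeabdeccdb
  11 |   7 | bdabcbaacedeeabdeccdb
  12 |  21 | bdeccdb
  13 |  11 | cbaacedeeabdeccdb
  14 |  24 | ccdb
  15 |  25 | cdb
  16 |   3 | cebbbdabcbaacedeeabdeccdb
  17 |  15 | cedeeabdeccdb
  18 |   8 | dabcbaacedeeabdeccdb
  19 |  26 | db
  20 |  22 | deccdb
  21 |  17 | deeabdeccdb
  22 |   0 | eaacebbbdabcbaacedeeabdeccdb
  23 |  19 | eabdeccdb
  24 |   4 | ebbbdabcbaacedeeabdeccdb
  25 |  23 | eccdb
  26 |  16 | edeeabdeccdb
  27 |  18 | eeabdeccdb

[1, 13, 9, 20, 2, 14, 27, 12, 5, 6, 10, 7, 21, 11, 24, 25, 3, 15, 8, 26, 22, 17, 0, 19, 4, 23, 16, 18]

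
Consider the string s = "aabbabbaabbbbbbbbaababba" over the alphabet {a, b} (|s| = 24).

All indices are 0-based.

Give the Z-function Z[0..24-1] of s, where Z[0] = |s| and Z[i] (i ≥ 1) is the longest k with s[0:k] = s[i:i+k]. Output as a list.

Z[0]=24
i=1: fresh scan; Z[1]=1 grow→box=[1,2)
i=2: fresh scan; Z[2]=0
i=3: fresh scan; Z[3]=0
i=4: fresh scan; Z[4]=1 grow→box=[4,5)
i=5: fresh scan; Z[5]=0
i=6: fresh scan; Z[6]=0
i=7: fresh scan; Z[7]=4 grow→box=[7,11)
i=8: min(r-i=3, Z[1]=1)=1; Z[8]=1
i=9: min(r-i=2, Z[2]=0)=0; Z[9]=0
i=10: min(r-i=1, Z[3]=0)=0; Z[10]=0
i=11: fresh scan; Z[11]=0
i=12: fresh scan; Z[12]=0
i=13: fresh scan; Z[13]=0
i=14: fresh scan; Z[14]=0
i=15: fresh scan; Z[15]=0
i=16: fresh scan; Z[16]=0
i=17: fresh scan; Z[17]=3 grow→box=[17,20)
i=18: min(r-i=2, Z[1]=1)=1; Z[18]=1
i=19: min(r-i=1, Z[2]=0)=0; Z[19]=0
i=20: fresh scan; Z[20]=1 grow→box=[20,21)
i=21: fresh scan; Z[21]=0
i=22: fresh scan; Z[22]=0
i=23: fresh scan; Z[23]=1 grow→box=[23,24)

[24, 1, 0, 0, 1, 0, 0, 4, 1, 0, 0, 0, 0, 0, 0, 0, 0, 3, 1, 0, 1, 0, 0, 1]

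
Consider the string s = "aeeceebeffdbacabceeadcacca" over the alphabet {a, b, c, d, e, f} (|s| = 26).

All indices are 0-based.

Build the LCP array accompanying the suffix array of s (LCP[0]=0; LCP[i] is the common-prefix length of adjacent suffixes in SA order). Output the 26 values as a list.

[0, 1, 1, 2, 1, 1, 0, 1, 1, 0, 2, 2, 1, 1, 3, 0, 1, 0, 1, 1, 1, 2, 2, 1, 0, 1]

rank | idx | suffix
   0 |  25 | a
   1 |  14 | abceeadcacca
   2 |  12 | acabceeadcacca
   3 |  22 | acca
   4 |  19 | adcacca
   5 |   0 | aeeceebeffdbacabceeadcacca
   6 |  11 | bacabceeadcacca
   7 |  15 | bceeadcacca
   8 |   6 | beffdbacabceeadcacca
   9 |  24 | ca
  10 |  13 | cabceeadcacca
  11 |  21 | cacca
  12 |  23 | cca
  13 |  16 | ceeadcacca
  14 |   3 | ceebeffdbacabceeadcacca
  15 |  10 | dbacabceeadcacca
  16 |  20 | dcacca
  17 |  18 | eadcacca
  18 |   5 | ebeffdbacabceeadcacca
  19 |   2 | eceebeffdbacabceeadcacca
  20 |  17 | eeadcacca
  21 |   4 | eebeffdbacabceeadcacca
  22 |   1 | eeceebeffdbacabceeadcacca
  23 |   7 | effdbacabceeadcacca
  24 |   9 | fdbacabceeadcacca
  25 |   8 | ffdbacabceeadcacca

SA = [25, 14, 12, 22, 19, 0, 11, 15, 6, 24, 13, 21, 23, 16, 3, 10, 20, 18, 5, 2, 17, 4, 1, 7, 9, 8]
i: (SA[i-1],SA[i]) lcp shared
  1: (25,14) 1 'a'
  2: (14,12) 1 'a'
  3: (12,22) 2 'ac'
  4: (22,19) 1 'a'
  5: (19,0) 1 'a'
  6: (0,11) 0 ''
  7: (11,15) 1 'b'
  8: (15,6) 1 'b'
  9: (6,24) 0 ''
  10: (24,13) 2 'ca'
  11: (13,21) 2 'ca'
  12: (21,23) 1 'c'
  13: (23,16) 1 'c'
  14: (16,3) 3 'cee'
  15: (3,10) 0 ''
  16: (10,20) 1 'd'
  17: (20,18) 0 ''
  18: (18,5) 1 'e'
  19: (5,2) 1 'e'
  20: (2,17) 1 'e'
  21: (17,4) 2 'ee'
  22: (4,1) 2 'ee'
  23: (1,7) 1 'e'
  24: (7,9) 0 ''
  25: (9,8) 1 'f'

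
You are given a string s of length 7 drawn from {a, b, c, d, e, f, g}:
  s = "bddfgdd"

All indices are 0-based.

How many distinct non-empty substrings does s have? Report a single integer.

rank | idx | suffix
   0 |   0 | bddfgdd
   1 |   6 | d
   2 |   5 | dd
   3 |   1 | ddfgdd
   4 |   2 | dfgdd
   5 |   3 | fgdd
   6 |   4 | gdd

SA = [0, 6, 5, 1, 2, 3, 4]
[i] adj suffixes → lcp
  [1] 0/6 → 0 ('')
  [2] 6/5 → 1 ('d')
  [3] 5/1 → 2 ('dd')
  [4] 1/2 → 1 ('d')
  [5] 2/3 → 0 ('')
  [6] 3/4 → 0 ('')

n(n+1)/2 = 7·8/2 = 28
Σ LCP = 0 + 0 + 1 + 2 + 1 + 0 + 0 = 4
distinct = 28 − 4 = 24

24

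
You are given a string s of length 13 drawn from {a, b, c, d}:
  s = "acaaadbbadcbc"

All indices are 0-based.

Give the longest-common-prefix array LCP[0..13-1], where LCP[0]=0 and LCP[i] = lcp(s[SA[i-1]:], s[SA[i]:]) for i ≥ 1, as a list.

rank | idx | suffix
   0 |   2 | aaadbbadcbc
   1 |   3 | aadbbadcbc
   2 |   0 | acaaadbbadcbc
   3 |   4 | adbbadcbc
   4 |   8 | adcbc
   5 |   7 | badcbc
   6 |   6 | bbadcbc
   7 |  11 | bc
   8 |  12 | c
   9 |   1 | caaadbbadcbc
  10 |  10 | cbc
  11 |   5 | dbbadcbc
  12 |   9 | dcbc

SA = [2, 3, 0, 4, 8, 7, 6, 11, 12, 1, 10, 5, 9]
rank  pair      lcp
   1  s[2:],s[3:]  2  'aa'
   2  s[3:],s[0:]  1  'a'
   3  s[0:],s[4:]  1  'a'
   4  s[4:],s[8:]  2  'ad'
   5  s[8:],s[7:]  0  ''
   6  s[7:],s[6:]  1  'b'
   7  s[6:],s[11:]  1  'b'
   8  s[11:],s[12:]  0  ''
   9  s[12:],s[1:]  1  'c'
  10  s[1:],s[10:]  1  'c'
  11  s[10:],s[5:]  0  ''
  12  s[5:],s[9:]  1  'd'

[0, 2, 1, 1, 2, 0, 1, 1, 0, 1, 1, 0, 1]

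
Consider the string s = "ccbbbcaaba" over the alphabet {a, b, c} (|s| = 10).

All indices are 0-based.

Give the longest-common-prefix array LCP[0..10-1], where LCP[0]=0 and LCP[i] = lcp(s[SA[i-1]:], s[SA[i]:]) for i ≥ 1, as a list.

[0, 1, 1, 0, 1, 2, 1, 0, 1, 1]

sorted suffixes:
  #0 SA[0]=9  'a'
  #1 SA[1]=6  'aaba'
  #2 SA[2]=7  'aba'
  #3 SA[3]=8  'ba'
  #4 SA[4]=2  'bbbcaaba'
  #5 SA[5]=3  'bbcaaba'
  #6 SA[6]=4  'bcaaba'
  #7 SA[7]=5  'caaba'
  #8 SA[8]=1  'cbbbcaaba'
  #9 SA[9]=0  'ccbbbcaaba'

SA = [9, 6, 7, 8, 2, 3, 4, 5, 1, 0]
rank  pair      lcp
   1  s[9:],s[6:]  1  'a'
   2  s[6:],s[7:]  1  'a'
   3  s[7:],s[8:]  0  ''
   4  s[8:],s[2:]  1  'b'
   5  s[2:],s[3:]  2  'bb'
   6  s[3:],s[4:]  1  'b'
   7  s[4:],s[5:]  0  ''
   8  s[5:],s[1:]  1  'c'
   9  s[1:],s[0:]  1  'c'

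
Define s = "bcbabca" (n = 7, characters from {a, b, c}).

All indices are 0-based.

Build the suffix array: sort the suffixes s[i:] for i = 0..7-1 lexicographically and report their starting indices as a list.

rank | idx | suffix
   0 |   6 | a
   1 |   3 | abca
   2 |   2 | babca
   3 |   4 | bca
   4 |   0 | bcbabca
   5 |   5 | ca
   6 |   1 | cbabca

[6, 3, 2, 4, 0, 5, 1]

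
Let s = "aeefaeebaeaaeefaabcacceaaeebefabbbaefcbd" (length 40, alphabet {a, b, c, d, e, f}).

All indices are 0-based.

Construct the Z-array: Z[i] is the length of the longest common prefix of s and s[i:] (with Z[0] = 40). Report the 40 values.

[40, 0, 0, 0, 3, 0, 0, 0, 2, 0, 1, 5, 0, 0, 0, 1, 1, 0, 0, 1, 0, 0, 0, 1, 3, 0, 0, 0, 0, 0, 1, 0, 0, 0, 2, 0, 0, 0, 0, 0]

Z[0]=40
i=1: outside box; Z[1]=0
i=2: outside box; Z[2]=0
i=3: outside box; Z[3]=0
i=4: outside box; Z[4]=3 scan→box=[4,7)
i=5: min(r-i=2, Z[1]=0)=0; Z[5]=0
i=6: min(r-i=1, Z[2]=0)=0; Z[6]=0
i=7: outside box; Z[7]=0
i=8: outside box; Z[8]=2 scan→box=[8,10)
i=9: min(r-i=1, Z[1]=0)=0; Z[9]=0
i=10: outside box; Z[10]=1 scan→box=[10,11)
i=11: outside box; Z[11]=5 scan→box=[11,16)
i=12: min(r-i=4, Z[1]=0)=0; Z[12]=0
i=13: min(r-i=3, Z[2]=0)=0; Z[13]=0
i=14: min(r-i=2, Z[3]=0)=0; Z[14]=0
i=15: min(r-i=1, Z[4]=3)=1; Z[15]=1
i=16: outside box; Z[16]=1 scan→box=[16,17)
i=17: outside box; Z[17]=0
i=18: outside box; Z[18]=0
i=19: outside box; Z[19]=1 scan→box=[19,20)
i=20: outside box; Z[20]=0
i=21: outside box; Z[21]=0
i=22: outside box; Z[22]=0
i=23: outside box; Z[23]=1 scan→box=[23,24)
i=24: outside box; Z[24]=3 scan→box=[24,27)
i=25: min(r-i=2, Z[1]=0)=0; Z[25]=0
i=26: min(r-i=1, Z[2]=0)=0; Z[26]=0
i=27: outside box; Z[27]=0
i=28: outside box; Z[28]=0
i=29: outside box; Z[29]=0
i=30: outside box; Z[30]=1 scan→box=[30,31)
i=31: outside box; Z[31]=0
i=32: outside box; Z[32]=0
i=33: outside box; Z[33]=0
i=34: outside box; Z[34]=2 scan→box=[34,36)
i=35: min(r-i=1, Z[1]=0)=0; Z[35]=0
i=36: outside box; Z[36]=0
i=37: outside box; Z[37]=0
i=38: outside box; Z[38]=0
i=39: outside box; Z[39]=0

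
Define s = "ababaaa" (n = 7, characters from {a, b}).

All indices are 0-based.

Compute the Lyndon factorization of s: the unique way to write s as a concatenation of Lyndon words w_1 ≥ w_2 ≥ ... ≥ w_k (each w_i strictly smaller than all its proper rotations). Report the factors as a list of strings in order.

["ab", "ab", "a", "a", "a"]

emit factor 1: 'ab' (i=0, period=2)
emit factor 2: 'ab' (i=2, period=2)
emit factor 3: 'a' (i=4, period=1)
emit factor 4: 'a' (i=5, period=1)
emit factor 5: 'a' (i=6, period=1)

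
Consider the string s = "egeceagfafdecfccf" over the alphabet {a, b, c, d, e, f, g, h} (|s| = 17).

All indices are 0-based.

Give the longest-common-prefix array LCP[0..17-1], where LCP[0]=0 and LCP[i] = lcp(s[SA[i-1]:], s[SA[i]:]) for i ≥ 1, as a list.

[0, 1, 0, 1, 1, 2, 0, 0, 1, 2, 1, 0, 1, 1, 1, 0, 1]

sorted suffixes:
  #0 SA[0]=8  'afdecfccf'
  #1 SA[1]=5  'agfafdecfccf'
  #2 SA[2]=14  'ccf'
  #3 SA[3]=3  'ceagfafdecfccf'
  #4 SA[4]=15  'cf'
  #5 SA[5]=12  'cfccf'
  #6 SA[6]=10  'decfccf'
  #7 SA[7]=4  'eagfafdecfccf'
  #8 SA[8]=2  'eceagfafdecfccf'
  #9 SA[9]=11  'ecfccf'
  #10 SA[10]=0  'egeceagfafdecfccf'
  #11 SA[11]=16  'f'
  #12 SA[12]=7  'fafdecfccf'
  #13 SA[13]=13  'fccf'
  #14 SA[14]=9  'fdecfccf'
  #15 SA[15]=1  'geceagfafdecfccf'
  #16 SA[16]=6  'gfafdecfccf'

SA = [8, 5, 14, 3, 15, 12, 10, 4, 2, 11, 0, 16, 7, 13, 9, 1, 6]
[i] adj suffixes → lcp
  [1] 8/5 → 1 ('a')
  [2] 5/14 → 0 ('')
  [3] 14/3 → 1 ('c')
  [4] 3/15 → 1 ('c')
  [5] 15/12 → 2 ('cf')
  [6] 12/10 → 0 ('')
  [7] 10/4 → 0 ('')
  [8] 4/2 → 1 ('e')
  [9] 2/11 → 2 ('ec')
  [10] 11/0 → 1 ('e')
  [11] 0/16 → 0 ('')
  [12] 16/7 → 1 ('f')
  [13] 7/13 → 1 ('f')
  [14] 13/9 → 1 ('f')
  [15] 9/1 → 0 ('')
  [16] 1/6 → 1 ('g')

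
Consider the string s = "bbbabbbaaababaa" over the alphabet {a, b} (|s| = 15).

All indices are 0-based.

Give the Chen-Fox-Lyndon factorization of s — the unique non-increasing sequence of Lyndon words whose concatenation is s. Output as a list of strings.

["b", "b", "b", "abbb", "aaabab", "a", "a"]

emit factor 1: 'b' (i=0, period=1)
emit factor 2: 'b' (i=1, period=1)
emit factor 3: 'b' (i=2, period=1)
emit factor 4: 'abbb' (i=3, period=4)
emit factor 5: 'aaabab' (i=7, period=6)
emit factor 6: 'a' (i=13, period=1)
emit factor 7: 'a' (i=14, period=1)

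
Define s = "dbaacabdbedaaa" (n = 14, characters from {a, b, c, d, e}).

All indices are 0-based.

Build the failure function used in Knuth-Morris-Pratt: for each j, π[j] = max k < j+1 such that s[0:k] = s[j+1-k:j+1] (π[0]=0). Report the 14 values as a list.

[0, 0, 0, 0, 0, 0, 0, 1, 2, 0, 1, 0, 0, 0]

π[0] = 0
j=1 s[j]='b': π[1]=0 (border '')
j=2 s[j]='a': π[2]=0 (border '')
j=3 s[j]='a': π[3]=0 (border '')
j=4 s[j]='c': π[4]=0 (border '')
j=5 s[j]='a': π[5]=0 (border '')
j=6 s[j]='b': π[6]=0 (border '')
j=7 s[j]='d': π[7]=1 (border 'd')
j=8 s[j]='b': π[8]=2 (border 'db')
j=9 s[j]='e': k: 2→0; π[9]=0 (border '')
j=10 s[j]='d': π[10]=1 (border 'd')
j=11 s[j]='a': k: 1→0; π[11]=0 (border '')
j=12 s[j]='a': π[12]=0 (border '')
j=13 s[j]='a': π[13]=0 (border '')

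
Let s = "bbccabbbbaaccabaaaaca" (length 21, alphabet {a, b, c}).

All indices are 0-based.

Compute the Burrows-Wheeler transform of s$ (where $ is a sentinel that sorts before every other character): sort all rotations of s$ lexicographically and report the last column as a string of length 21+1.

rank  rotation                last
    0  $bbccabbbbaaccabaaaaca  a
    1  a$bbccabbbbaaccabaaaac  c
    2  aaaaca$bbccabbbbaaccab  b
    3  aaaca$bbccabbbbaaccaba  a
    4  aaca$bbccabbbbaaccabaa  a
    5  aaccabaaaaca$bbccabbbb  b
    6  abaaaaca$bbccabbbbaacc  c
    7  abbbbaaccabaaaaca$bbcc  c
    8  aca$bbccabbbbaaccabaaa  a
    9  accabaaaaca$bbccabbbba  a
   10  baaaaca$bbccabbbbaacca  a
   11  baaccabaaaaca$bbccabbb  b
   12  bbaaccabaaaaca$bbccabb  b
   13  bbbaaccabaaaaca$bbccab  b
   14  bbbbaaccabaaaaca$bbcca  a
   15  bbccabbbbaaccabaaaaca$  $
   16  bccabbbbaaccabaaaaca$b  b
   17  ca$bbccabbbbaaccabaaaa  a
   18  cabaaaaca$bbccabbbbaac  c
   19  cabbbbaaccabaaaaca$bbc  c
   20  ccabaaaaca$bbccabbbbaa  a
   21  ccabbbbaaccabaaaaca$bb  b

acbaabccaaabbba$baccab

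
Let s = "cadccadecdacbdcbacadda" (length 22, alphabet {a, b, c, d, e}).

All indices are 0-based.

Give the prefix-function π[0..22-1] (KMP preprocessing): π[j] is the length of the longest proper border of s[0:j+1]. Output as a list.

π[0] = 0
j=1 s[j]='a': π[1]=0 (border '')
j=2 s[j]='d': π[2]=0 (border '')
j=3 s[j]='c': π[3]=1 (border 'c')
j=4 s[j]='c': k: 1→0; π[4]=1 (border 'c')
j=5 s[j]='a': π[5]=2 (border 'ca')
j=6 s[j]='d': π[6]=3 (border 'cad')
j=7 s[j]='e': k: 3→0; π[7]=0 (border '')
j=8 s[j]='c': π[8]=1 (border 'c')
j=9 s[j]='d': k: 1→0; π[9]=0 (border '')
j=10 s[j]='a': π[10]=0 (border '')
j=11 s[j]='c': π[11]=1 (border 'c')
j=12 s[j]='b': k: 1→0; π[12]=0 (border '')
j=13 s[j]='d': π[13]=0 (border '')
j=14 s[j]='c': π[14]=1 (border 'c')
j=15 s[j]='b': k: 1→0; π[15]=0 (border '')
j=16 s[j]='a': π[16]=0 (border '')
j=17 s[j]='c': π[17]=1 (border 'c')
j=18 s[j]='a': π[18]=2 (border 'ca')
j=19 s[j]='d': π[19]=3 (border 'cad')
j=20 s[j]='d': k: 3→0; π[20]=0 (border '')
j=21 s[j]='a': π[21]=0 (border '')

[0, 0, 0, 1, 1, 2, 3, 0, 1, 0, 0, 1, 0, 0, 1, 0, 0, 1, 2, 3, 0, 0]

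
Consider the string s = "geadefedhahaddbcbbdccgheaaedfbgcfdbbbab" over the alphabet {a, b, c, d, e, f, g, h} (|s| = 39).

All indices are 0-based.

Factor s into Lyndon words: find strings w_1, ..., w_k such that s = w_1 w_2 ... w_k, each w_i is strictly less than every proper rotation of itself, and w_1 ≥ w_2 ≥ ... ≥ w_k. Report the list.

emit factor 1: 'g' (i=0, period=1)
emit factor 2: 'e' (i=1, period=1)
emit factor 3: 'adefedhah' (i=2, period=9)
emit factor 4: 'addbcbbdccghe' (i=11, period=13)
emit factor 5: 'aaedfbgcfdbbbab' (i=24, period=15)

["g", "e", "adefedhah", "addbcbbdccghe", "aaedfbgcfdbbbab"]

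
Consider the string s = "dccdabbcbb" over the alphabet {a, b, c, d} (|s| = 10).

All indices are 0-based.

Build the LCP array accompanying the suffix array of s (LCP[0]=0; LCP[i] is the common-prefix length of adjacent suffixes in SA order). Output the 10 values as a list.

sorted suffixes:
  #0 SA[0]=4  'abbcbb'
  #1 SA[1]=9  'b'
  #2 SA[2]=8  'bb'
  #3 SA[3]=5  'bbcbb'
  #4 SA[4]=6  'bcbb'
  #5 SA[5]=7  'cbb'
  #6 SA[6]=1  'ccdabbcbb'
  #7 SA[7]=2  'cdabbcbb'
  #8 SA[8]=3  'dabbcbb'
  #9 SA[9]=0  'dccdabbcbb'

SA = [4, 9, 8, 5, 6, 7, 1, 2, 3, 0]
[i] adj suffixes → lcp
  [1] 4/9 → 0 ('')
  [2] 9/8 → 1 ('b')
  [3] 8/5 → 2 ('bb')
  [4] 5/6 → 1 ('b')
  [5] 6/7 → 0 ('')
  [6] 7/1 → 1 ('c')
  [7] 1/2 → 1 ('c')
  [8] 2/3 → 0 ('')
  [9] 3/0 → 1 ('d')

[0, 0, 1, 2, 1, 0, 1, 1, 0, 1]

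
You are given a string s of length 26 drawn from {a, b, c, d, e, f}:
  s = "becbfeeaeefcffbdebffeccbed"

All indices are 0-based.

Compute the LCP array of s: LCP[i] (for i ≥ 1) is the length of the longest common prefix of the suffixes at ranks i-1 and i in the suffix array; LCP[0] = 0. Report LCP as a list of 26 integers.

[0, 0, 1, 2, 1, 2, 0, 2, 1, 1, 0, 1, 0, 1, 1, 2, 1, 1, 2, 1, 0, 1, 1, 2, 1, 2]

rank→(start, suffix):
  0 → (7, 'aeefcffbdebffeccbed')
  1 → (14, 'bdebffeccbed')
  2 → (0, 'becbfeeaeefcffbdebffeccbed')
  3 → (23, 'bed')
  4 → (3, 'bfeeaeefcffbdebffeccbed')
  5 → (17, 'bffeccbed')
  6 → (22, 'cbed')
  7 → (2, 'cbfeeaeefcffbdebffeccbed')
  8 → (21, 'ccbed')
  9 → (11, 'cffbdebffeccbed')
  10 → (25, 'd')
  11 → (15, 'debffeccbed')
  12 → (6, 'eaeefcffbdebffeccbed')
  13 → (16, 'ebffeccbed')
  14 → (1, 'ecbfeeaeefcffbdebffeccbed')
  15 → (20, 'eccbed')
  16 → (24, 'ed')
  17 → (5, 'eeaeefcffbdebffeccbed')
  18 → (8, 'eefcffbdebffeccbed')
  19 → (9, 'efcffbdebffeccbed')
  20 → (13, 'fbdebffeccbed')
  21 → (10, 'fcffbdebffeccbed')
  22 → (19, 'feccbed')
  23 → (4, 'feeaeefcffbdebffeccbed')
  24 → (12, 'ffbdebffeccbed')
  25 → (18, 'ffeccbed')

SA = [7, 14, 0, 23, 3, 17, 22, 2, 21, 11, 25, 15, 6, 16, 1, 20, 24, 5, 8, 9, 13, 10, 19, 4, 12, 18]
i: (SA[i-1],SA[i]) lcp shared
  1: (7,14) 0 ''
  2: (14,0) 1 'b'
  3: (0,23) 2 'be'
  4: (23,3) 1 'b'
  5: (3,17) 2 'bf'
  6: (17,22) 0 ''
  7: (22,2) 2 'cb'
  8: (2,21) 1 'c'
  9: (21,11) 1 'c'
  10: (11,25) 0 ''
  11: (25,15) 1 'd'
  12: (15,6) 0 ''
  13: (6,16) 1 'e'
  14: (16,1) 1 'e'
  15: (1,20) 2 'ec'
  16: (20,24) 1 'e'
  17: (24,5) 1 'e'
  18: (5,8) 2 'ee'
  19: (8,9) 1 'e'
  20: (9,13) 0 ''
  21: (13,10) 1 'f'
  22: (10,19) 1 'f'
  23: (19,4) 2 'fe'
  24: (4,12) 1 'f'
  25: (12,18) 2 'ff'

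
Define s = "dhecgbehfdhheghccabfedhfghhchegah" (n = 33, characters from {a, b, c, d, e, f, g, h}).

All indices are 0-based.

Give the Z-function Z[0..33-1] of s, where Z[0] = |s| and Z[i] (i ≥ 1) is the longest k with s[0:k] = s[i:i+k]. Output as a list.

[33, 0, 0, 0, 0, 0, 0, 0, 0, 2, 0, 0, 0, 0, 0, 0, 0, 0, 0, 0, 0, 2, 0, 0, 0, 0, 0, 0, 0, 0, 0, 0, 0]

Z[0]=33
i=1: outside box; Z[1]=0
i=2: outside box; Z[2]=0
i=3: outside box; Z[3]=0
i=4: outside box; Z[4]=0
i=5: outside box; Z[5]=0
i=6: outside box; Z[6]=0
i=7: outside box; Z[7]=0
i=8: outside box; Z[8]=0
i=9: outside box; Z[9]=2 grow→box=[9,11)
i=10: min(r-i=1, Z[1]=0)=0; Z[10]=0
i=11: outside box; Z[11]=0
i=12: outside box; Z[12]=0
i=13: outside box; Z[13]=0
i=14: outside box; Z[14]=0
i=15: outside box; Z[15]=0
i=16: outside box; Z[16]=0
i=17: outside box; Z[17]=0
i=18: outside box; Z[18]=0
i=19: outside box; Z[19]=0
i=20: outside box; Z[20]=0
i=21: outside box; Z[21]=2 grow→box=[21,23)
i=22: min(r-i=1, Z[1]=0)=0; Z[22]=0
i=23: outside box; Z[23]=0
i=24: outside box; Z[24]=0
i=25: outside box; Z[25]=0
i=26: outside box; Z[26]=0
i=27: outside box; Z[27]=0
i=28: outside box; Z[28]=0
i=29: outside box; Z[29]=0
i=30: outside box; Z[30]=0
i=31: outside box; Z[31]=0
i=32: outside box; Z[32]=0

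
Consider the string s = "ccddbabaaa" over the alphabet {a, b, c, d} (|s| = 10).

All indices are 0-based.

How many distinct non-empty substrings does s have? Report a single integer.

47

sorted suffixes:
  #0 SA[0]=9  'a'
  #1 SA[1]=8  'aa'
  #2 SA[2]=7  'aaa'
  #3 SA[3]=5  'abaaa'
  #4 SA[4]=6  'baaa'
  #5 SA[5]=4  'babaaa'
  #6 SA[6]=0  'ccddbabaaa'
  #7 SA[7]=1  'cddbabaaa'
  #8 SA[8]=3  'dbabaaa'
  #9 SA[9]=2  'ddbabaaa'

SA = [9, 8, 7, 5, 6, 4, 0, 1, 3, 2]
i: (SA[i-1],SA[i]) lcp shared
  1: (9,8) 1 'a'
  2: (8,7) 2 'aa'
  3: (7,5) 1 'a'
  4: (5,6) 0 ''
  5: (6,4) 2 'ba'
  6: (4,0) 0 ''
  7: (0,1) 1 'c'
  8: (1,3) 0 ''
  9: (3,2) 1 'd'

n(n+1)/2 = 10·11/2 = 55
Σ LCP = 0 + 1 + 2 + 1 + 0 + 2 + 0 + 1 + 0 + 1 = 8
distinct = 55 − 8 = 47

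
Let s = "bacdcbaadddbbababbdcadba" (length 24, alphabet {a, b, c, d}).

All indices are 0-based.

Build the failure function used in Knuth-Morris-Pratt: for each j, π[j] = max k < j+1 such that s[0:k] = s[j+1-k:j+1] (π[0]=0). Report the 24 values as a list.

π[0] = 0
j=1 s[j]='a': π[1]=0 (border '')
j=2 s[j]='c': π[2]=0 (border '')
j=3 s[j]='d': π[3]=0 (border '')
j=4 s[j]='c': π[4]=0 (border '')
j=5 s[j]='b': π[5]=1 (border 'b')
j=6 s[j]='a': π[6]=2 (border 'ba')
j=7 s[j]='a': k: 2→0; π[7]=0 (border '')
j=8 s[j]='d': π[8]=0 (border '')
j=9 s[j]='d': π[9]=0 (border '')
j=10 s[j]='d': π[10]=0 (border '')
j=11 s[j]='b': π[11]=1 (border 'b')
j=12 s[j]='b': k: 1→0; π[12]=1 (border 'b')
j=13 s[j]='a': π[13]=2 (border 'ba')
j=14 s[j]='b': k: 2→0; π[14]=1 (border 'b')
j=15 s[j]='a': π[15]=2 (border 'ba')
j=16 s[j]='b': k: 2→0; π[16]=1 (border 'b')
j=17 s[j]='b': k: 1→0; π[17]=1 (border 'b')
j=18 s[j]='d': k: 1→0; π[18]=0 (border '')
j=19 s[j]='c': π[19]=0 (border '')
j=20 s[j]='a': π[20]=0 (border '')
j=21 s[j]='d': π[21]=0 (border '')
j=22 s[j]='b': π[22]=1 (border 'b')
j=23 s[j]='a': π[23]=2 (border 'ba')

[0, 0, 0, 0, 0, 1, 2, 0, 0, 0, 0, 1, 1, 2, 1, 2, 1, 1, 0, 0, 0, 0, 1, 2]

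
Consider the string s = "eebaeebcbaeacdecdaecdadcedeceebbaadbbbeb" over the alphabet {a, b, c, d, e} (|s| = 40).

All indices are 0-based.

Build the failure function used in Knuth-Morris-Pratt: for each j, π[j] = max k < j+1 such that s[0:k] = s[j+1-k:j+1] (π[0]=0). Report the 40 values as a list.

π[0] = 0
j=1 s[j]='e': π[1]=1 (border 'e')
j=2 s[j]='b': k: 1→0; π[2]=0 (border '')
j=3 s[j]='a': π[3]=0 (border '')
j=4 s[j]='e': π[4]=1 (border 'e')
j=5 s[j]='e': π[5]=2 (border 'ee')
j=6 s[j]='b': π[6]=3 (border 'eeb')
j=7 s[j]='c': k: 3→0; π[7]=0 (border '')
j=8 s[j]='b': π[8]=0 (border '')
j=9 s[j]='a': π[9]=0 (border '')
j=10 s[j]='e': π[10]=1 (border 'e')
j=11 s[j]='a': k: 1→0; π[11]=0 (border '')
j=12 s[j]='c': π[12]=0 (border '')
j=13 s[j]='d': π[13]=0 (border '')
j=14 s[j]='e': π[14]=1 (border 'e')
j=15 s[j]='c': k: 1→0; π[15]=0 (border '')
j=16 s[j]='d': π[16]=0 (border '')
j=17 s[j]='a': π[17]=0 (border '')
j=18 s[j]='e': π[18]=1 (border 'e')
j=19 s[j]='c': k: 1→0; π[19]=0 (border '')
j=20 s[j]='d': π[20]=0 (border '')
j=21 s[j]='a': π[21]=0 (border '')
j=22 s[j]='d': π[22]=0 (border '')
j=23 s[j]='c': π[23]=0 (border '')
j=24 s[j]='e': π[24]=1 (border 'e')
j=25 s[j]='d': k: 1→0; π[25]=0 (border '')
j=26 s[j]='e': π[26]=1 (border 'e')
j=27 s[j]='c': k: 1→0; π[27]=0 (border '')
j=28 s[j]='e': π[28]=1 (border 'e')
j=29 s[j]='e': π[29]=2 (border 'ee')
j=30 s[j]='b': π[30]=3 (border 'eeb')
j=31 s[j]='b': k: 3→0; π[31]=0 (border '')
j=32 s[j]='a': π[32]=0 (border '')
j=33 s[j]='a': π[33]=0 (border '')
j=34 s[j]='d': π[34]=0 (border '')
j=35 s[j]='b': π[35]=0 (border '')
j=36 s[j]='b': π[36]=0 (border '')
j=37 s[j]='b': π[37]=0 (border '')
j=38 s[j]='e': π[38]=1 (border 'e')
j=39 s[j]='b': k: 1→0; π[39]=0 (border '')

[0, 1, 0, 0, 1, 2, 3, 0, 0, 0, 1, 0, 0, 0, 1, 0, 0, 0, 1, 0, 0, 0, 0, 0, 1, 0, 1, 0, 1, 2, 3, 0, 0, 0, 0, 0, 0, 0, 1, 0]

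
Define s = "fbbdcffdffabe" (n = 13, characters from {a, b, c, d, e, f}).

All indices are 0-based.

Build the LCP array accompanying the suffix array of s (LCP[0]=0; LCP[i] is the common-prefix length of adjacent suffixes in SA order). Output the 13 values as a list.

sorted suffixes:
  #0 SA[0]=10  'abe'
  #1 SA[1]=1  'bbdcffdffabe'
  #2 SA[2]=2  'bdcffdffabe'
  #3 SA[3]=11  'be'
  #4 SA[4]=4  'cffdffabe'
  #5 SA[5]=3  'dcffdffabe'
  #6 SA[6]=7  'dffabe'
  #7 SA[7]=12  'e'
  #8 SA[8]=9  'fabe'
  #9 SA[9]=0  'fbbdcffdffabe'
  #10 SA[10]=6  'fdffabe'
  #11 SA[11]=8  'ffabe'
  #12 SA[12]=5  'ffdffabe'

SA = [10, 1, 2, 11, 4, 3, 7, 12, 9, 0, 6, 8, 5]
i: (SA[i-1],SA[i]) lcp shared
  1: (10,1) 0 ''
  2: (1,2) 1 'b'
  3: (2,11) 1 'b'
  4: (11,4) 0 ''
  5: (4,3) 0 ''
  6: (3,7) 1 'd'
  7: (7,12) 0 ''
  8: (12,9) 0 ''
  9: (9,0) 1 'f'
  10: (0,6) 1 'f'
  11: (6,8) 1 'f'
  12: (8,5) 2 'ff'

[0, 0, 1, 1, 0, 0, 1, 0, 0, 1, 1, 1, 2]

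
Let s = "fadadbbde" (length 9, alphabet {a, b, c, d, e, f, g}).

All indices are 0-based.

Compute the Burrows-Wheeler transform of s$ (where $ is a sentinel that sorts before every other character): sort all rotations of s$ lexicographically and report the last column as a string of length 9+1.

efddbaabd$

rank  rotation    last
    0  $fadadbbde  e
    1  adadbbde$f  f
    2  adbbde$fad  d
    3  bbde$fadad  d
    4  bde$fadadb  b
    5  dadbbde$fa  a
    6  dbbde$fada  a
    7  de$fadadbb  b
    8  e$fadadbbd  d
    9  fadadbbde$  $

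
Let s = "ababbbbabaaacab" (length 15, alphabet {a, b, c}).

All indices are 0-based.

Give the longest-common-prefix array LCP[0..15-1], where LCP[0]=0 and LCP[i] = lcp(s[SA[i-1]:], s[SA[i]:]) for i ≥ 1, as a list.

[0, 2, 1, 2, 3, 2, 1, 0, 1, 2, 3, 1, 2, 3, 0]

rank | idx | suffix
   0 |   9 | aaacab
   1 |  10 | aacab
   2 |  13 | ab
   3 |   7 | abaaacab
   4 |   0 | ababbbbabaaacab
   5 |   2 | abbbbabaaacab
   6 |  11 | acab
   7 |  14 | b
   8 |   8 | baaacab
   9 |   6 | babaaacab
  10 |   1 | babbbbabaaacab
  11 |   5 | bbabaaacab
  12 |   4 | bbbabaaacab
  13 |   3 | bbbbabaaacab
  14 |  12 | cab

SA = [9, 10, 13, 7, 0, 2, 11, 14, 8, 6, 1, 5, 4, 3, 12]
[i] adj suffixes → lcp
  [1] 9/10 → 2 ('aa')
  [2] 10/13 → 1 ('a')
  [3] 13/7 → 2 ('ab')
  [4] 7/0 → 3 ('aba')
  [5] 0/2 → 2 ('ab')
  [6] 2/11 → 1 ('a')
  [7] 11/14 → 0 ('')
  [8] 14/8 → 1 ('b')
  [9] 8/6 → 2 ('ba')
  [10] 6/1 → 3 ('bab')
  [11] 1/5 → 1 ('b')
  [12] 5/4 → 2 ('bb')
  [13] 4/3 → 3 ('bbb')
  [14] 3/12 → 0 ('')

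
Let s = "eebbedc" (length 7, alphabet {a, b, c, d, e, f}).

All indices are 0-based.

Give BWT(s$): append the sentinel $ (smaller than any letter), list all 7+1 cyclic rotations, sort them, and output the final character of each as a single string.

rank  rotation  last
    0  $eebbedc  c
    1  bbedc$ee  e
    2  bedc$eeb  b
    3  c$eebbed  d
    4  dc$eebbe  e
    5  ebbedc$e  e
    6  edc$eebb  b
    7  eebbedc$  $

cebdeeb$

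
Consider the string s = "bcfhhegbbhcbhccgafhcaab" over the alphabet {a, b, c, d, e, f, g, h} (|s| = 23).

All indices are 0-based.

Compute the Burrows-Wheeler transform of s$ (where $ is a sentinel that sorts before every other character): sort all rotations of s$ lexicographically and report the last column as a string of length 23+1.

rank  rotation                  last
    0  $bcfhhegbbhcbhccgafhcaab  b
    1  aab$bcfhhegbbhcbhccgafhc  c
    2  ab$bcfhhegbbhcbhccgafhca  a
    3  afhcaab$bcfhhegbbhcbhccg  g
    4  b$bcfhhegbbhcbhccgafhcaa  a
    5  bbhcbhccgafhcaab$bcfhheg  g
    6  bcfhhegbbhcbhccgafhcaab$  $
    7  bhcbhccgafhcaab$bcfhhegb  b
    8  bhccgafhcaab$bcfhhegbbhc  c
    9  caab$bcfhhegbbhcbhccgafh  h
   10  cbhccgafhcaab$bcfhhegbbh  h
   11  ccgafhcaab$bcfhhegbbhcbh  h
   12  cfhhegbbhcbhccgafhcaab$b  b
   13  cgafhcaab$bcfhhegbbhcbhc  c
   14  egbbhcbhccgafhcaab$bcfhh  h
   15  fhcaab$bcfhhegbbhcbhccga  a
   16  fhhegbbhcbhccgafhcaab$bc  c
   17  gafhcaab$bcfhhegbbhcbhcc  c
   18  gbbhcbhccgafhcaab$bcfhhe  e
   19  hcaab$bcfhhegbbhcbhccgaf  f
   20  hcbhccgafhcaab$bcfhhegbb  b
   21  hccgafhcaab$bcfhhegbbhcb  b
   22  hegbbhcbhccgafhcaab$bcfh  h
   23  hhegbbhcbhccgafhcaab$bcf  f

bcagag$bchhhbchaccefbbhf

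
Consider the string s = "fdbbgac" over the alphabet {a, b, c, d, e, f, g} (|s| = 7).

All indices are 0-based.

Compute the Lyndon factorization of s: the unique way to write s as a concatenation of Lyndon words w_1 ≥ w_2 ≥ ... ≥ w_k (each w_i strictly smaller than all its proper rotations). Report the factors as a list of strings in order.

["f", "d", "bbg", "ac"]

emit factor 1: 'f' (i=0, period=1)
emit factor 2: 'd' (i=1, period=1)
emit factor 3: 'bbg' (i=2, period=3)
emit factor 4: 'ac' (i=5, period=2)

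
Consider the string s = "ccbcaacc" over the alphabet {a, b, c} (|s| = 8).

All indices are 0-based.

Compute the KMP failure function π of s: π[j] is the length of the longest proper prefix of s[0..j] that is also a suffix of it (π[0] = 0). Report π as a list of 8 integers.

π[0] = 0
j=1 s[j]='c': π[1]=1 (border 'c')
j=2 s[j]='b': k: 1→0; π[2]=0 (border '')
j=3 s[j]='c': π[3]=1 (border 'c')
j=4 s[j]='a': k: 1→0; π[4]=0 (border '')
j=5 s[j]='a': π[5]=0 (border '')
j=6 s[j]='c': π[6]=1 (border 'c')
j=7 s[j]='c': π[7]=2 (border 'cc')

[0, 1, 0, 1, 0, 0, 1, 2]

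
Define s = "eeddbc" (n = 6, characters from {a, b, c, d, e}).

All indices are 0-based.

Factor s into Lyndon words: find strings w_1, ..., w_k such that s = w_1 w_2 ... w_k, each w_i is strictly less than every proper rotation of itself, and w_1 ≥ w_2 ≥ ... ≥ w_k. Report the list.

emit factor 1: 'e' (i=0, period=1)
emit factor 2: 'e' (i=1, period=1)
emit factor 3: 'd' (i=2, period=1)
emit factor 4: 'd' (i=3, period=1)
emit factor 5: 'bc' (i=4, period=2)

["e", "e", "d", "d", "bc"]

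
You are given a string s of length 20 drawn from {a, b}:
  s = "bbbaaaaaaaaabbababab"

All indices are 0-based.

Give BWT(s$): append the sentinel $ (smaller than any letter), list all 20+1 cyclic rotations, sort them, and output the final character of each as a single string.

bbaaaaaaabbbaabaabba$

rank  rotation               last
    0  $bbbaaaaaaaaabbababab  b
    1  aaaaaaaaabbababab$bbb  b
    2  aaaaaaaabbababab$bbba  a
    3  aaaaaaabbababab$bbbaa  a
    4  aaaaaabbababab$bbbaaa  a
    5  aaaaabbababab$bbbaaaa  a
    6  aaaabbababab$bbbaaaaa  a
    7  aaabbababab$bbbaaaaaa  a
    8  aabbababab$bbbaaaaaaa  a
    9  ab$bbbaaaaaaaaabbabab  b
   10  abab$bbbaaaaaaaaabbab  b
   11  ababab$bbbaaaaaaaaabb  b
   12  abbababab$bbbaaaaaaaa  a
   13  b$bbbaaaaaaaaabbababa  a
   14  baaaaaaaaabbababab$bb  b
   15  bab$bbbaaaaaaaaabbaba  a
   16  babab$bbbaaaaaaaaabba  a
   17  bababab$bbbaaaaaaaaab  b
   18  bbaaaaaaaaabbababab$b  b
   19  bbababab$bbbaaaaaaaaa  a
   20  bbbaaaaaaaaabbababab$  $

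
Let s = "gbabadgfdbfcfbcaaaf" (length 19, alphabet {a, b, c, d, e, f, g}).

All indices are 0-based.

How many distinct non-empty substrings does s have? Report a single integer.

rank→(start, suffix):
  0 → (15, 'aaaf')
  1 → (16, 'aaf')
  2 → (2, 'abadgfdbfcfbcaaaf')
  3 → (4, 'adgfdbfcfbcaaaf')
  4 → (17, 'af')
  5 → (1, 'babadgfdbfcfbcaaaf')
  6 → (3, 'badgfdbfcfbcaaaf')
  7 → (13, 'bcaaaf')
  8 → (9, 'bfcfbcaaaf')
  9 → (14, 'caaaf')
  10 → (11, 'cfbcaaaf')
  11 → (8, 'dbfcfbcaaaf')
  12 → (5, 'dgfdbfcfbcaaaf')
  13 → (18, 'f')
  14 → (12, 'fbcaaaf')
  15 → (10, 'fcfbcaaaf')
  16 → (7, 'fdbfcfbcaaaf')
  17 → (0, 'gbabadgfdbfcfbcaaaf')
  18 → (6, 'gfdbfcfbcaaaf')

SA = [15, 16, 2, 4, 17, 1, 3, 13, 9, 14, 11, 8, 5, 18, 12, 10, 7, 0, 6]
[i] adj suffixes → lcp
  [1] 15/16 → 2 ('aa')
  [2] 16/2 → 1 ('a')
  [3] 2/4 → 1 ('a')
  [4] 4/17 → 1 ('a')
  [5] 17/1 → 0 ('')
  [6] 1/3 → 2 ('ba')
  [7] 3/13 → 1 ('b')
  [8] 13/9 → 1 ('b')
  [9] 9/14 → 0 ('')
  [10] 14/11 → 1 ('c')
  [11] 11/8 → 0 ('')
  [12] 8/5 → 1 ('d')
  [13] 5/18 → 0 ('')
  [14] 18/12 → 1 ('f')
  [15] 12/10 → 1 ('f')
  [16] 10/7 → 1 ('f')
  [17] 7/0 → 0 ('')
  [18] 0/6 → 1 ('g')

n(n+1)/2 = 19·20/2 = 190
Σ LCP = 0 + 2 + 1 + 1 + 1 + 0 + 2 + 1 + 1 + 0 + 1 + 0 + 1 + 0 + 1 + 1 + 1 + 0 + 1 = 15
distinct = 190 − 15 = 175

175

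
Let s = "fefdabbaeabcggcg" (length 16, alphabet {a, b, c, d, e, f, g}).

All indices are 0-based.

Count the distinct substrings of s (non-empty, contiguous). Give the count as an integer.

sorted suffixes:
  #0 SA[0]=4  'abbaeabcggcg'
  #1 SA[1]=9  'abcggcg'
  #2 SA[2]=7  'aeabcggcg'
  #3 SA[3]=6  'baeabcggcg'
  #4 SA[4]=5  'bbaeabcggcg'
  #5 SA[5]=10  'bcggcg'
  #6 SA[6]=14  'cg'
  #7 SA[7]=11  'cggcg'
  #8 SA[8]=3  'dabbaeabcggcg'
  #9 SA[9]=8  'eabcggcg'
  #10 SA[10]=1  'efdabbaeabcggcg'
  #11 SA[11]=2  'fdabbaeabcggcg'
  #12 SA[12]=0  'fefdabbaeabcggcg'
  #13 SA[13]=15  'g'
  #14 SA[14]=13  'gcg'
  #15 SA[15]=12  'ggcg'

SA = [4, 9, 7, 6, 5, 10, 14, 11, 3, 8, 1, 2, 0, 15, 13, 12]
i: (SA[i-1],SA[i]) lcp shared
  1: (4,9) 2 'ab'
  2: (9,7) 1 'a'
  3: (7,6) 0 ''
  4: (6,5) 1 'b'
  5: (5,10) 1 'b'
  6: (10,14) 0 ''
  7: (14,11) 2 'cg'
  8: (11,3) 0 ''
  9: (3,8) 0 ''
  10: (8,1) 1 'e'
  11: (1,2) 0 ''
  12: (2,0) 1 'f'
  13: (0,15) 0 ''
  14: (15,13) 1 'g'
  15: (13,12) 1 'g'

n(n+1)/2 = 16·17/2 = 136
Σ LCP = 0 + 2 + 1 + 0 + 1 + 1 + 0 + 2 + 0 + 0 + 1 + 0 + 1 + 0 + 1 + 1 = 11
distinct = 136 − 11 = 125

125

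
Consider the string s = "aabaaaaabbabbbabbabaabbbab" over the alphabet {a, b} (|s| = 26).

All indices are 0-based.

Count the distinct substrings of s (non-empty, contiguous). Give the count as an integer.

rank | idx | suffix
   0 |   3 | aaaaabbabbbabbabaabbbab
   1 |   4 | aaaabbabbbabbabaabbbab
   2 |   5 | aaabbabbbabbabaabbbab
   3 |   0 | aabaaaaabbabbbabbabaabbbab
   4 |   6 | aabbabbbabbabaabbbab
   5 |  19 | aabbbab
   6 |  24 | ab
   7 |   1 | abaaaaabbabbbabbabaabbbab
   8 |  17 | abaabbbab
   9 |  14 | abbabaabbbab
  10 |   7 | abbabbbabbabaabbbab
  11 |  20 | abbbab
  12 |  10 | abbbabbabaabbbab
  13 |  25 | b
  14 |   2 | baaaaabbabbbabbabaabbbab
  15 |  18 | baabbbab
  16 |  23 | bab
  17 |  16 | babaabbbab
  18 |  13 | babbabaabbbab
  19 |   9 | babbbabbabaabbbab
  20 |  22 | bbab
  21 |  15 | bbabaabbbab
  22 |  12 | bbabbabaabbbab
  23 |   8 | bbabbbabbabaabbbab
  24 |  21 | bbbab
  25 |  11 | bbbabbabaabbbab

SA = [3, 4, 5, 0, 6, 19, 24, 1, 17, 14, 7, 20, 10, 25, 2, 18, 23, 16, 13, 9, 22, 15, 12, 8, 21, 11]
rank  pair      lcp
   1  s[3:],s[4:]  4  'aaaa'
   2  s[4:],s[5:]  3  'aaa'
   3  s[5:],s[0:]  2  'aa'
   4  s[0:],s[6:]  3  'aab'
   5  s[6:],s[19:]  4  'aabb'
   6  s[19:],s[24:]  1  'a'
   7  s[24:],s[1:]  2  'ab'
   8  s[1:],s[17:]  4  'abaa'
   9  s[17:],s[14:]  2  'ab'
  10  s[14:],s[7:]  5  'abbab'
  11  s[7:],s[20:]  3  'abb'
  12  s[20:],s[10:]  6  'abbbab'
  13  s[10:],s[25:]  0  ''
  14  s[25:],s[2:]  1  'b'
  15  s[2:],s[18:]  3  'baa'
  16  s[18:],s[23:]  2  'ba'
  17  s[23:],s[16:]  3  'bab'
  18  s[16:],s[13:]  3  'bab'
  19  s[13:],s[9:]  4  'babb'
  20  s[9:],s[22:]  1  'b'
  21  s[22:],s[15:]  4  'bbab'
  22  s[15:],s[12:]  4  'bbab'
  23  s[12:],s[8:]  5  'bbabb'
  24  s[8:],s[21:]  2  'bb'
  25  s[21:],s[11:]  5  'bbbab'

n(n+1)/2 = 26·27/2 = 351
Σ LCP = 0 + 4 + 3 + 2 + 3 + 4 + 1 + 2 + 4 + 2 + 5 + 3 + 6 + 0 + 1 + 3 + 2 + 3 + 3 + 4 + 1 + 4 + 4 + 5 + 2 + 5 = 76
distinct = 351 − 76 = 275

275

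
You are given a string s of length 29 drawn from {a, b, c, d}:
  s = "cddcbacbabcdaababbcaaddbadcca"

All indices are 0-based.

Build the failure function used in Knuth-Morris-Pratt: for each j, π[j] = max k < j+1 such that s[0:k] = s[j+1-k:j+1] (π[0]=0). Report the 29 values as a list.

π[0] = 0
j=1 s[j]='d': π[1]=0 (border '')
j=2 s[j]='d': π[2]=0 (border '')
j=3 s[j]='c': π[3]=1 (border 'c')
j=4 s[j]='b': k: 1→0; π[4]=0 (border '')
j=5 s[j]='a': π[5]=0 (border '')
j=6 s[j]='c': π[6]=1 (border 'c')
j=7 s[j]='b': k: 1→0; π[7]=0 (border '')
j=8 s[j]='a': π[8]=0 (border '')
j=9 s[j]='b': π[9]=0 (border '')
j=10 s[j]='c': π[10]=1 (border 'c')
j=11 s[j]='d': π[11]=2 (border 'cd')
j=12 s[j]='a': k: 2→0; π[12]=0 (border '')
j=13 s[j]='a': π[13]=0 (border '')
j=14 s[j]='b': π[14]=0 (border '')
j=15 s[j]='a': π[15]=0 (border '')
j=16 s[j]='b': π[16]=0 (border '')
j=17 s[j]='b': π[17]=0 (border '')
j=18 s[j]='c': π[18]=1 (border 'c')
j=19 s[j]='a': k: 1→0; π[19]=0 (border '')
j=20 s[j]='a': π[20]=0 (border '')
j=21 s[j]='d': π[21]=0 (border '')
j=22 s[j]='d': π[22]=0 (border '')
j=23 s[j]='b': π[23]=0 (border '')
j=24 s[j]='a': π[24]=0 (border '')
j=25 s[j]='d': π[25]=0 (border '')
j=26 s[j]='c': π[26]=1 (border 'c')
j=27 s[j]='c': k: 1→0; π[27]=1 (border 'c')
j=28 s[j]='a': k: 1→0; π[28]=0 (border '')

[0, 0, 0, 1, 0, 0, 1, 0, 0, 0, 1, 2, 0, 0, 0, 0, 0, 0, 1, 0, 0, 0, 0, 0, 0, 0, 1, 1, 0]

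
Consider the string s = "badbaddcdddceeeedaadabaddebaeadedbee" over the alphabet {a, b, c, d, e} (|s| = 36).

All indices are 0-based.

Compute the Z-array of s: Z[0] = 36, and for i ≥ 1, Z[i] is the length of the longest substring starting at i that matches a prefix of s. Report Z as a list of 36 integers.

[36, 0, 0, 3, 0, 0, 0, 0, 0, 0, 0, 0, 0, 0, 0, 0, 0, 0, 0, 0, 0, 3, 0, 0, 0, 0, 2, 0, 0, 0, 0, 0, 0, 1, 0, 0]

Z[0]=36
i=1: fresh scan; Z[1]=0
i=2: fresh scan; Z[2]=0
i=3: fresh scan; Z[3]=3 extend→box=[3,6)
i=4: min(r-i=2, Z[1]=0)=0; Z[4]=0
i=5: min(r-i=1, Z[2]=0)=0; Z[5]=0
i=6: fresh scan; Z[6]=0
i=7: fresh scan; Z[7]=0
i=8: fresh scan; Z[8]=0
i=9: fresh scan; Z[9]=0
i=10: fresh scan; Z[10]=0
i=11: fresh scan; Z[11]=0
i=12: fresh scan; Z[12]=0
i=13: fresh scan; Z[13]=0
i=14: fresh scan; Z[14]=0
i=15: fresh scan; Z[15]=0
i=16: fresh scan; Z[16]=0
i=17: fresh scan; Z[17]=0
i=18: fresh scan; Z[18]=0
i=19: fresh scan; Z[19]=0
i=20: fresh scan; Z[20]=0
i=21: fresh scan; Z[21]=3 extend→box=[21,24)
i=22: min(r-i=2, Z[1]=0)=0; Z[22]=0
i=23: min(r-i=1, Z[2]=0)=0; Z[23]=0
i=24: fresh scan; Z[24]=0
i=25: fresh scan; Z[25]=0
i=26: fresh scan; Z[26]=2 extend→box=[26,28)
i=27: min(r-i=1, Z[1]=0)=0; Z[27]=0
i=28: fresh scan; Z[28]=0
i=29: fresh scan; Z[29]=0
i=30: fresh scan; Z[30]=0
i=31: fresh scan; Z[31]=0
i=32: fresh scan; Z[32]=0
i=33: fresh scan; Z[33]=1 extend→box=[33,34)
i=34: fresh scan; Z[34]=0
i=35: fresh scan; Z[35]=0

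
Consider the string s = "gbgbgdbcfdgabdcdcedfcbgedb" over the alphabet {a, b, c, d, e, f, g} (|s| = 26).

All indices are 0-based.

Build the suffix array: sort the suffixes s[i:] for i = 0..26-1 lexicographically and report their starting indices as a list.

[11, 25, 6, 12, 1, 3, 21, 20, 14, 16, 7, 24, 5, 13, 15, 18, 9, 23, 17, 19, 8, 10, 0, 2, 4, 22]

rank | idx | suffix
   0 |  11 | abdcdcedfcbgedb
   1 |  25 | b
   2 |   6 | bcfdgabdcdcedfcbgedb
   3 |  12 | bdcdcedfcbgedb
   4 |   1 | bgbgdbcfdgabdcdcedfcbgedb
   5 |   3 | bgdbcfdgabdcdcedfcbgedb
   6 |  21 | bgedb
   7 |  20 | cbgedb
   8 |  14 | cdcedfcbgedb
   9 |  16 | cedfcbgedb
  10 |   7 | cfdgabdcdcedfcbgedb
  11 |  24 | db
  12 |   5 | dbcfdgabdcdcedfcbgedb
  13 |  13 | dcdcedfcbgedb
  14 |  15 | dcedfcbgedb
  15 |  18 | dfcbgedb
  16 |   9 | dgabdcdcedfcbgedb
  17 |  23 | edb
  18 |  17 | edfcbgedb
  19 |  19 | fcbgedb
  20 |   8 | fdgabdcdcedfcbgedb
  21 |  10 | gabdcdcedfcbgedb
  22 |   0 | gbgbgdbcfdgabdcdcedfcbgedb
  23 |   2 | gbgdbcfdgabdcdcedfcbgedb
  24 |   4 | gdbcfdgabdcdcedfcbgedb
  25 |  22 | gedb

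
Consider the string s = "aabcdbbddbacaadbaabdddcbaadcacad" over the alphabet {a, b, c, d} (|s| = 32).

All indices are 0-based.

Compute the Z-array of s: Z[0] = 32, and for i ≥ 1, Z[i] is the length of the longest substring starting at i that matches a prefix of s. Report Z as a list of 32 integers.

[32, 1, 0, 0, 0, 0, 0, 0, 0, 0, 1, 0, 2, 1, 0, 0, 3, 1, 0, 0, 0, 0, 0, 0, 2, 1, 0, 0, 1, 0, 1, 0]

Z[0]=32
i=1: fresh scan; Z[1]=1 extend→box=[1,2)
i=2: fresh scan; Z[2]=0
i=3: fresh scan; Z[3]=0
i=4: fresh scan; Z[4]=0
i=5: fresh scan; Z[5]=0
i=6: fresh scan; Z[6]=0
i=7: fresh scan; Z[7]=0
i=8: fresh scan; Z[8]=0
i=9: fresh scan; Z[9]=0
i=10: fresh scan; Z[10]=1 extend→box=[10,11)
i=11: fresh scan; Z[11]=0
i=12: fresh scan; Z[12]=2 extend→box=[12,14)
i=13: min(r-i=1, Z[1]=1)=1; Z[13]=1
i=14: fresh scan; Z[14]=0
i=15: fresh scan; Z[15]=0
i=16: fresh scan; Z[16]=3 extend→box=[16,19)
i=17: min(r-i=2, Z[1]=1)=1; Z[17]=1
i=18: min(r-i=1, Z[2]=0)=0; Z[18]=0
i=19: fresh scan; Z[19]=0
i=20: fresh scan; Z[20]=0
i=21: fresh scan; Z[21]=0
i=22: fresh scan; Z[22]=0
i=23: fresh scan; Z[23]=0
i=24: fresh scan; Z[24]=2 extend→box=[24,26)
i=25: min(r-i=1, Z[1]=1)=1; Z[25]=1
i=26: fresh scan; Z[26]=0
i=27: fresh scan; Z[27]=0
i=28: fresh scan; Z[28]=1 extend→box=[28,29)
i=29: fresh scan; Z[29]=0
i=30: fresh scan; Z[30]=1 extend→box=[30,31)
i=31: fresh scan; Z[31]=0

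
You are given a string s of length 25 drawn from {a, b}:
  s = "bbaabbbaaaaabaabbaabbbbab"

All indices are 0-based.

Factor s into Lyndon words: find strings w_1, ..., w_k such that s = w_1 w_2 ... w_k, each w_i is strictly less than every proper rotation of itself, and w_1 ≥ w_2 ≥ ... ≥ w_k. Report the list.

["b", "b", "aabbb", "aaaaabaabbaabbbbab"]

emit factor 1: 'b' (i=0, period=1)
emit factor 2: 'b' (i=1, period=1)
emit factor 3: 'aabbb' (i=2, period=5)
emit factor 4: 'aaaaabaabbaabbbbab' (i=7, period=18)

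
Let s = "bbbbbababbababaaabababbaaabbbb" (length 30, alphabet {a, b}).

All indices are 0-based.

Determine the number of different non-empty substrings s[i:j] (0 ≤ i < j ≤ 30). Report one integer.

sorted suffixes:
  #0 SA[0]=14  'aaabababbaaabbbb'
  #1 SA[1]=23  'aaabbbb'
  #2 SA[2]=15  'aabababbaaabbbb'
  #3 SA[3]=24  'aabbbb'
  #4 SA[4]=12  'abaaabababbaaabbbb'
  #5 SA[5]=10  'ababaaabababbaaabbbb'
  #6 SA[6]=16  'abababbaaabbbb'
  #7 SA[7]=18  'ababbaaabbbb'
  #8 SA[8]=5  'ababbababaaabababbaaabbbb'
  #9 SA[9]=20  'abbaaabbbb'
  #10 SA[10]=7  'abbababaaabababbaaabbbb'
  #11 SA[11]=25  'abbbb'
  #12 SA[12]=29  'b'
  #13 SA[13]=13  'baaabababbaaabbbb'
  #14 SA[14]=22  'baaabbbb'
  #15 SA[15]=11  'babaaabababbaaabbbb'
  #16 SA[16]=9  'bababaaabababbaaabbbb'
  #17 SA[17]=17  'bababbaaabbbb'
  #18 SA[18]=4  'bababbababaaabababbaaabbbb'
  #19 SA[19]=19  'babbaaabbbb'
  #20 SA[20]=6  'babbababaaabababbaaabbbb'
  #21 SA[21]=28  'bb'
  #22 SA[22]=21  'bbaaabbbb'
  #23 SA[23]=8  'bbababaaabababbaaabbbb'
  #24 SA[24]=3  'bbababbababaaabababbaaabbbb'
  #25 SA[25]=27  'bbb'
  #26 SA[26]=2  'bbbababbababaaabababbaaabbbb'
  #27 SA[27]=26  'bbbb'
  #28 SA[28]=1  'bbbbababbababaaabababbaaabbbb'
  #29 SA[29]=0  'bbbbbababbababaaabababbaaabbbb'

SA = [14, 23, 15, 24, 12, 10, 16, 18, 5, 20, 7, 25, 29, 13, 22, 11, 9, 17, 4, 19, 6, 28, 21, 8, 3, 27, 2, 26, 1, 0]
[i] adj suffixes → lcp
  [1] 14/23 → 4 ('aaab')
  [2] 23/15 → 2 ('aa')
  [3] 15/24 → 3 ('aab')
  [4] 24/12 → 1 ('a')
  [5] 12/10 → 3 ('aba')
  [6] 10/16 → 5 ('ababa')
  [7] 16/18 → 4 ('abab')
  [8] 18/5 → 6 ('ababba')
  [9] 5/20 → 2 ('ab')
  [10] 20/7 → 4 ('abba')
  [11] 7/25 → 3 ('abb')
  [12] 25/29 → 0 ('')
  [13] 29/13 → 1 ('b')
  [14] 13/22 → 5 ('baaab')
  [15] 22/11 → 2 ('ba')
  [16] 11/9 → 4 ('baba')
  [17] 9/17 → 5 ('babab')
  [18] 17/4 → 7 ('bababba')
  [19] 4/19 → 3 ('bab')
  [20] 19/6 → 5 ('babba')
  [21] 6/28 → 1 ('b')
  [22] 28/21 → 2 ('bb')
  [23] 21/8 → 3 ('bba')
  [24] 8/3 → 6 ('bbabab')
  [25] 3/27 → 2 ('bb')
  [26] 27/2 → 3 ('bbb')
  [27] 2/26 → 3 ('bbb')
  [28] 26/1 → 4 ('bbbb')
  [29] 1/0 → 4 ('bbbb')

n(n+1)/2 = 30·31/2 = 465
Σ LCP = 0 + 4 + 2 + 3 + 1 + 3 + 5 + 4 + 6 + 2 + 4 + 3 + 0 + 1 + 5 + 2 + 4 + 5 + 7 + 3 + 5 + 1 + 2 + 3 + 6 + 2 + 3 + 3 + 4 + 4 = 97
distinct = 465 − 97 = 368

368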